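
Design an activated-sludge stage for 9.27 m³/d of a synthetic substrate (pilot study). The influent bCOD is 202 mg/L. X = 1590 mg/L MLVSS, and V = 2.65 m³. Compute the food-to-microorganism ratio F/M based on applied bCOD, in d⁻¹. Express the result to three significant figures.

F/M = applied load / biomass = Q·S₀/(V·X) = 9.27 × 202 / (2.650 × 1590) = 0.4444 d⁻¹.

F/M ≈ 0.444 d⁻¹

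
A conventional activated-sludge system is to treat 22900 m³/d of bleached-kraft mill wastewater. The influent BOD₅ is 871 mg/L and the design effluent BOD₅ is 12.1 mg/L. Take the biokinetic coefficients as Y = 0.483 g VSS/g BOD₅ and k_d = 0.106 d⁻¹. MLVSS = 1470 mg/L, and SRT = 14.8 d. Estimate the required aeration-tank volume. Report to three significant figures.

V ≈ 37200 m³

Rearranging the biomass balance for a CMAS with decay, V = Y·Q·ΔS·θ_c / [X·(1+k_d θ_c)] = 0.483 × 22900 × (871 − 12.1) × 14.8 / [1470 × (1 + 0.106 × 14.8)] = 1.41×10^8 / 3776 = 37234 m³.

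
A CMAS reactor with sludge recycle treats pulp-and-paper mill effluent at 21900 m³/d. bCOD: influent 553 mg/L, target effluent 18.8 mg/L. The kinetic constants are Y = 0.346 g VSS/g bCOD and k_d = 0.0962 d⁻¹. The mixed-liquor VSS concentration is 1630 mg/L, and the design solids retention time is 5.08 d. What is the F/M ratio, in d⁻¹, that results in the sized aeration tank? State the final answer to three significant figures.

Steady-state biomass mass balance: V·X·(1 + k_d·θ_c) = Y·Q·(S₀ − S)·θ_c, so V = 0.346 × 21900 × (553 − 18.8) × 5.08 / [1630 × (1 + 0.0962 × 5.08)] = 2.06×10^7 / 2427 = 8474 m³.
F/M = Q·S₀ / (V·X) = 21900 × 553 / (8474 × 1630) = 0.8768 g bCOD·(g VSS·d)⁻¹.

F/M ≈ 0.877 d⁻¹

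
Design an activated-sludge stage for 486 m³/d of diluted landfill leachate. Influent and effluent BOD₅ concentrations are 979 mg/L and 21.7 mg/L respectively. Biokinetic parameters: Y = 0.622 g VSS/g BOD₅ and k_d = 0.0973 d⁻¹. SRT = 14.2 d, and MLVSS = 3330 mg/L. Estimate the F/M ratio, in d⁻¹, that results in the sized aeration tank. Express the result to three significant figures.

Steady-state biomass mass balance: V·X·(1 + k_d·θ_c) = Y·Q·(S₀ − S)·θ_c, so V = 0.622 × 486 × (979 − 21.7) × 14.2 / [3330 × (1 + 0.0973 × 14.2)] = 4.11×10^6 / 7931 = 518.1 m³.
F/M = Q·S₀ / (V·X) = 486 × 979 / (518.1 × 3330) = 0.2758 g BOD₅·(g VSS·d)⁻¹.

F/M ≈ 0.276 d⁻¹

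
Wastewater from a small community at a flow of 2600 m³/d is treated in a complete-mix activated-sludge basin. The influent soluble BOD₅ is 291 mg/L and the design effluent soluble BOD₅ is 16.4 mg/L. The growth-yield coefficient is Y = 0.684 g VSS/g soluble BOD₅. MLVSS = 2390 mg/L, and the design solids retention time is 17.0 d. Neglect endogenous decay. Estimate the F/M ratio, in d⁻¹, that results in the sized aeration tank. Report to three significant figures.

With k_d = 0 the design equation reduces to V = Y Q (S₀−S) θ_c / X = 0.684 × 2600 × (291 − 16.4) × 17.0 / 2390 = 3474 m³.
F/M = Q·S₀ / (V·X) = 2600 × 291 / (3474 × 2390) = 0.09114 g soluble BOD₅·(g VSS·d)⁻¹.

F/M ≈ 0.0911 d⁻¹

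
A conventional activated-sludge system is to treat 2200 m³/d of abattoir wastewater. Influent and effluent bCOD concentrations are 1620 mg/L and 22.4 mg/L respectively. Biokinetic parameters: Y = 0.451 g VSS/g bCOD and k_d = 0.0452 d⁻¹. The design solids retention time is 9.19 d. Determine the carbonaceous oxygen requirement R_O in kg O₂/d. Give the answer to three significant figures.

Observed yield with endogenous decay: Y_obs = Y / (1 + k_d·θ_c) = 0.451 / (1 + 0.0452 × 9.19) = 0.451 / 1.415 = 0.3186 g VSS/g bCOD.
Q·(S₀ − S) = 2200 × (1620 − 22.4) × 10⁻³ = 3515 kg/d removed.
P_X = Y_obs·Q·(S₀ − S) = 0.3186 × 3515 = 1120 kg VSS/d.
R_O = Q·ΔS − 1.42 P_X = 3515 − 1590 = 1924 kg O₂/d.

R_O ≈ 1920 kg O₂/d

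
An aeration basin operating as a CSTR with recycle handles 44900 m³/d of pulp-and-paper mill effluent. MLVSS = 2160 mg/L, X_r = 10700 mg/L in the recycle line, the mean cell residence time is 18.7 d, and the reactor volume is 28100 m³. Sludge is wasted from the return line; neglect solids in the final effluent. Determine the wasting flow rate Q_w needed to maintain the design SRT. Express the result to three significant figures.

θ_c = V·X/(Q_w·X_r) when wasting from the recycle, so Q_w = V·X/(θ_c·X_r) = 28100 × 2160 / (18.7 × 10700) = 303.3 m³/d.

Q_w ≈ 303 m³/d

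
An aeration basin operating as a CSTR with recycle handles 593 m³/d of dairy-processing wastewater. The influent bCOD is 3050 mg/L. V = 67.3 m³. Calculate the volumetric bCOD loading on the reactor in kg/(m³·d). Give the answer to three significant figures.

L_v ≈ 26.9 kg bCOD/(m³·d)

Volumetric loading L_v = Q·S₀ / V = 593 × 3050 g/m³ / 67.30 m³ = 26874 g/(m³·d) = 26.87 kg bCOD/(m³·d).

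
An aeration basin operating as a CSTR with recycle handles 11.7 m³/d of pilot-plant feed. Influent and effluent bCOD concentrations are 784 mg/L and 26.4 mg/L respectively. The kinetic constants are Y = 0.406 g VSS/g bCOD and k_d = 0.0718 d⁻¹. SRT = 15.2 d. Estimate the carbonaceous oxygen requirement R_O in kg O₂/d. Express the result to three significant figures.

R_O ≈ 6.42 kg O₂/d

Y_obs = Y / (1 + k_d θ_c) = 0.406 / (1 + 0.0718 × 15.2) = 0.406 / 2.091 = 0.1941.
Mass of bCOD removed per day: Q(S₀ − S) = 11.7 × 757.6 g/m³ = 8.864 kg/d.
P_X = Y_obs·Q·(S₀ − S) = 0.1941 × 8.864 = 1.721 kg VSS/d.
Carbonaceous O₂ demand = substrate oxidised − cell-mass equivalent = 8.864 − 1.42 × 1.721 = 6.420 kg O₂/d.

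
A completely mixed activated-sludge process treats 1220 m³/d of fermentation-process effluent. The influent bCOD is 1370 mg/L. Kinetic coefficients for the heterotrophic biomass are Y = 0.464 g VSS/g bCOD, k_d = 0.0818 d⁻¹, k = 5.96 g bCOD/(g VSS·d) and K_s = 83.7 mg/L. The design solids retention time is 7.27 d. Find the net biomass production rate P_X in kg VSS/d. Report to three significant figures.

P_X ≈ 484 kg VSS/d

Effluent substrate depends only on kinetics and SRT: S = K_s(1 + k_d θ_c) / [θ_c(Yk − k_d) − 1] = 83.7 × (1 + 0.0818 × 7.27) / [7.27 × (0.464 × 5.96 − 0.0818) − 1] = 133.5 / 18.51 = 7.211 mg/L.
Observed yield with endogenous decay: Y_obs = Y / (1 + k_d·θ_c) = 0.464 / (1 + 0.0818 × 7.27) = 0.464 / 1.595 = 0.2910 g VSS/g bCOD.
ΔS = 1370 − 7.21 = 1363 mg/L, so the substrate removal rate is 1220 × 1363/1000 = 1663 kg bCOD/d.
Biomass produced: P_X = Y_obs·Q·ΔS = 0.2910 × 1663 ≈ 483.8 kg VSS/d.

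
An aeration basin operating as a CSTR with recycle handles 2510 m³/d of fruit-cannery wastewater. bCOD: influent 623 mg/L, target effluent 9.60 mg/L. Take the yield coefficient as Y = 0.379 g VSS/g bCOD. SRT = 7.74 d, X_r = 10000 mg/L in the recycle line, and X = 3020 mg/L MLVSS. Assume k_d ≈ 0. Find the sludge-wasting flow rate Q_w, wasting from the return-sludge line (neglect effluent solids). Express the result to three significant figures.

Q_w ≈ 58.4 m³/d

Biomass mass balance (decay neglected): V·X = Y·Q·(S₀ − S)·θ_c, so V = 0.379 × 2510 × (623 − 9.60) × 7.74 / 3020 = 1496 m³.
Wasting from the return line (neglecting effluent solids): Q_w = V·X / (θ_c·X_r) = 1496 × 3020 / (7.74 × 10000) = 58.35 m³/d.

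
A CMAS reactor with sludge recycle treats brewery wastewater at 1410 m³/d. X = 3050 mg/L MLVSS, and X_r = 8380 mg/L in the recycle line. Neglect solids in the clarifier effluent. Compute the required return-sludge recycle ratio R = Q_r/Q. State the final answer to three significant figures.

R ≈ 0.572

Mass balance around the secondary clarifier (neglecting effluent solids): R = X / (X_r − X) = 3050 / (8380 − 3050) = 0.5722.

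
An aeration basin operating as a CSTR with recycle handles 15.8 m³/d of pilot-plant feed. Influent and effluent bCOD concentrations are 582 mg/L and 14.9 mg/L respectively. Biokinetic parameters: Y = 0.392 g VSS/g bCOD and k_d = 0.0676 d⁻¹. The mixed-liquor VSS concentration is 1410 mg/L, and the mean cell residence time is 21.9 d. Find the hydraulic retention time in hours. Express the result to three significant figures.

Rearranging the biomass balance for a CMAS with decay, V = Y·Q·ΔS·θ_c / [X·(1+k_d θ_c)] = 0.392 × 15.8 × (582 − 14.9) × 21.9 / [1410 × (1 + 0.0676 × 21.9)] = 7.69×10^4 / 3497 = 21.99 m³.
τ = V/Q = 21.99/15.8 = 1.392 d, or 33.41 h.

τ ≈ 33.4 h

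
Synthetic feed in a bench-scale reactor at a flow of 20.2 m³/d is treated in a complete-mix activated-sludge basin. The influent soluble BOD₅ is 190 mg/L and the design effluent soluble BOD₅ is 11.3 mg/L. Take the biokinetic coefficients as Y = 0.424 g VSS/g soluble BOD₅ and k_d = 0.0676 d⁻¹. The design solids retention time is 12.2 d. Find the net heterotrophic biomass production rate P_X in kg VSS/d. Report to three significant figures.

Observed yield with endogenous decay: Y_obs = Y / (1 + k_d·θ_c) = 0.424 / (1 + 0.0676 × 12.2) = 0.424 / 1.825 = 0.2324 g VSS/g soluble BOD₅.
Mass of soluble BOD₅ removed per day: Q(S₀ − S) = 20.2 × 178.7 g/m³ = 3.610 kg/d.
Net biomass production P_X = Y_obs × Q·(S₀ − S) = 0.2324 × 3.610 = 0.8388 kg VSS/d.

P_X ≈ 0.839 kg VSS/d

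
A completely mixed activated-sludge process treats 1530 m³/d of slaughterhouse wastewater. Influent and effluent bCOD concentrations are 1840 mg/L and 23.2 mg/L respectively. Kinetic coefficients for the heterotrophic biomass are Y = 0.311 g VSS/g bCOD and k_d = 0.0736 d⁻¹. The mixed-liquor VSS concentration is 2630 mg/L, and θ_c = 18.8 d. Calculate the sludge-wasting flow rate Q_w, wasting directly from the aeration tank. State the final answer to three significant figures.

Q_w ≈ 138 m³/d

Steady-state biomass mass balance: V·X·(1 + k_d·θ_c) = Y·Q·(S₀ − S)·θ_c, so V = 0.311 × 1530 × (1840 − 23.2) × 18.8 / [2630 × (1 + 0.0736 × 18.8)] = 1.63×10^7 / 6269 = 2592 m³.
Wasting from the aeration tank: Q_w = V / θ_c = 2592 / 18.8 = 137.9 m³/d.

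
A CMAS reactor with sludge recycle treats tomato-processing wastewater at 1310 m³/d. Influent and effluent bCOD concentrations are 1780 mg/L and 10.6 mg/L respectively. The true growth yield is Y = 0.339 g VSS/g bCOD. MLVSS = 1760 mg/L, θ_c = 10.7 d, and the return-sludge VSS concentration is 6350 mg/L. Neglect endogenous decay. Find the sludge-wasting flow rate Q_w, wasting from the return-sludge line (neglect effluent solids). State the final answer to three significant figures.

Q_w ≈ 124 m³/d

With k_d = 0 the design equation reduces to V = Y Q (S₀−S) θ_c / X = 0.339 × 1310 × (1780 − 10.6) × 10.7 / 1760 = 4777 m³.
Wasting from the return line (neglecting effluent solids): Q_w = V·X / (θ_c·X_r) = 4777 × 1760 / (10.7 × 6350) = 123.7 m³/d.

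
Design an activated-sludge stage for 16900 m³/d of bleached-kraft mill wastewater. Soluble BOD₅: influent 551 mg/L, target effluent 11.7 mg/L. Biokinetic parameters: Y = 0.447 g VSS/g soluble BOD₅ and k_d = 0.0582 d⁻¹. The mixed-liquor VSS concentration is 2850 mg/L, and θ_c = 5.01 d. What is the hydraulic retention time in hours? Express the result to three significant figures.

Steady-state biomass mass balance: V·X·(1 + k_d·θ_c) = Y·Q·(S₀ − S)·θ_c, so V = 0.447 × 16900 × (551 − 11.7) × 5.01 / [2850 × (1 + 0.0582 × 5.01)] = 2.04×10^7 / 3681 = 5545 m³.
HRT = V/Q = 5545 m³ / 16900 m³·d⁻¹ = 0.3281 d × 24 = 7.874 h.

τ ≈ 7.87 h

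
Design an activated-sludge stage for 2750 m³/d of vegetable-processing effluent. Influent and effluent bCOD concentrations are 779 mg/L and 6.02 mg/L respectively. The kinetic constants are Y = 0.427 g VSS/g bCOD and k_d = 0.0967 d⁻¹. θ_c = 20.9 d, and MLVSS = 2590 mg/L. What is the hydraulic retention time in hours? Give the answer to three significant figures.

Steady-state biomass mass balance: V·X·(1 + k_d·θ_c) = Y·Q·(S₀ − S)·θ_c, so V = 0.427 × 2750 × (779 − 6.02) × 20.9 / [2590 × (1 + 0.0967 × 20.9)] = 1.9×10^7 / 7824 = 2424 m³.
Hydraulic retention time τ = V/Q = 2424 / 2750 = 0.8816 d = 21.16 h.

τ ≈ 21.2 h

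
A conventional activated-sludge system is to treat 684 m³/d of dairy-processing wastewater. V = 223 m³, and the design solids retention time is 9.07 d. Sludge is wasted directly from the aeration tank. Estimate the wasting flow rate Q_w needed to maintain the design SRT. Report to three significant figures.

Q_w ≈ 24.6 m³/d

Wasting from the aeration tank: Q_w = V / θ_c = 223.0 / 9.07 = 24.59 m³/d.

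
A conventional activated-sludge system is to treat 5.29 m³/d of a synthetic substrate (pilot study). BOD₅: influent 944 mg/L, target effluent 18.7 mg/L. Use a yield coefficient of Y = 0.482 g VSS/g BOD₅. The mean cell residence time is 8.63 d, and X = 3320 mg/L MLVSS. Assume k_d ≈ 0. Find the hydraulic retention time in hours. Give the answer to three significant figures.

Biomass mass balance (decay neglected): V·X = Y·Q·(S₀ − S)·θ_c, so V = 0.482 × 5.29 × (944 − 18.7) × 8.63 / 3320 = 6.133 m³.
Hydraulic retention time τ = V/Q = 6.133 / 5.29 = 1.159 d = 27.82 h.

τ ≈ 27.8 h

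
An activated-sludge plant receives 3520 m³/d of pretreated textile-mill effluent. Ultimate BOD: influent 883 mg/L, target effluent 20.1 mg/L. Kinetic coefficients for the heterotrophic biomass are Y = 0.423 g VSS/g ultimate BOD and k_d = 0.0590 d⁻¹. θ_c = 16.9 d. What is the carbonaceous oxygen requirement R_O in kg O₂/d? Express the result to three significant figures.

R_O ≈ 2120 kg O₂/d

The observed yield is Y_obs = Y/(1 + k_d·θ_c) = 0.423 / (1 + 0.0590 × 16.9) = 0.423 / 1.997 = 0.2118 g VSS per g ultimate BOD removed.
Substrate removed = Q·(S₀ − S) = 3520 m³/d × (883 − 20.1) g/m³ = 3.04×10^6 g/d = 3037 kg/d.
Net sludge production P_X = 0.2118 × 3037 = 643.3 kg VSS/d.
Carbonaceous O₂ demand = substrate oxidised − cell-mass equivalent = 3037 − 1.42 × 643.3 = 2124 kg O₂/d.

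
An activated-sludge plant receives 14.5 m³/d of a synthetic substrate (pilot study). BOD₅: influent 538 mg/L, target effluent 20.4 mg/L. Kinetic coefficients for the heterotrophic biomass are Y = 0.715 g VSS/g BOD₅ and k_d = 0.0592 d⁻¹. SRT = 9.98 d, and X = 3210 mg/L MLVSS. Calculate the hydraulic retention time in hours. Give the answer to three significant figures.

τ ≈ 17.4 h

Rearranging the biomass balance for a CMAS with decay, V = Y·Q·ΔS·θ_c / [X·(1+k_d θ_c)] = 0.715 × 14.5 × (538 − 20.4) × 9.98 / [3210 × (1 + 0.0592 × 9.98)] = 5.36×10^4 / 5107 = 10.49 m³.
HRT = V/Q = 10.49 m³ / 14.5 m³·d⁻¹ = 0.7233 d × 24 = 17.36 h.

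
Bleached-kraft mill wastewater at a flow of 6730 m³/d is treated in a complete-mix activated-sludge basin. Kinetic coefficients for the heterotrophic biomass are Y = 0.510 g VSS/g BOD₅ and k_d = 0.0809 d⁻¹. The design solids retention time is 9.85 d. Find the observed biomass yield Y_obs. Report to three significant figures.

Correct the yield for decay: Y_obs = Y/(1 + k_d θ_c) = 0.510 / (1 + 0.0809 × 9.85) = 0.510 / 1.797 = 0.2838.

Y_obs ≈ 0.284 g VSS/g BOD₅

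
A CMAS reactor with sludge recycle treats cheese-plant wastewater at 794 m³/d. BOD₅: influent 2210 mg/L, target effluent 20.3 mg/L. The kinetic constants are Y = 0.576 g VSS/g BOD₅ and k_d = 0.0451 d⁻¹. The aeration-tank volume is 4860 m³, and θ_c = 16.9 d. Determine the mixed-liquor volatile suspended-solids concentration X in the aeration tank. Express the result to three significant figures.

X ≈ 1980 mg/L

Solving the biomass balance for X: X = Y Q (S₀−S) θ_c / [V (1+k_d θ_c)] = 0.576 × 794 × (2210 − 20.3) × 16.9 / [4860 × (1 + 0.0451 × 16.9)] = 1976 mg/L.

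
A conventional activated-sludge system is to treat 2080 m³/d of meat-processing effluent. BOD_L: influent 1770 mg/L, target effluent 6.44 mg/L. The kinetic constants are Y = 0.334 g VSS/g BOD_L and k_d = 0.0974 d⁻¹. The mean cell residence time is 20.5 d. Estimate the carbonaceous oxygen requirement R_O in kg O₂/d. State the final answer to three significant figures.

R_O ≈ 3090 kg O₂/d

Observed yield with endogenous decay: Y_obs = Y / (1 + k_d·θ_c) = 0.334 / (1 + 0.0974 × 20.5) = 0.334 / 2.997 = 0.1115 g VSS/g BOD_L.
Mass of BOD_L removed per day: Q(S₀ − S) = 2080 × 1764 g/m³ = 3668 kg/d.
Net sludge production P_X = 0.1115 × 3668 = 408.8 kg VSS/d.
R_O = Q·ΔS − 1.42 P_X = 3668 − 580.6 = 3088 kg O₂/d.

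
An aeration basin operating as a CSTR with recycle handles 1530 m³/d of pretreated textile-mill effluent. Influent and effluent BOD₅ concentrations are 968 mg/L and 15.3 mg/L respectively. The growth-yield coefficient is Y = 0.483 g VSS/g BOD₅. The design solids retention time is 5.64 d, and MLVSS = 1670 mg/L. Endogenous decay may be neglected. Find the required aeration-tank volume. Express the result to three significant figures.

V ≈ 2380 m³

V·X = Y·Q·ΔS·θ_c gives V = 0.483 × 1530 × (968 − 15.3) × 5.64 / 1670 = 2378 m³.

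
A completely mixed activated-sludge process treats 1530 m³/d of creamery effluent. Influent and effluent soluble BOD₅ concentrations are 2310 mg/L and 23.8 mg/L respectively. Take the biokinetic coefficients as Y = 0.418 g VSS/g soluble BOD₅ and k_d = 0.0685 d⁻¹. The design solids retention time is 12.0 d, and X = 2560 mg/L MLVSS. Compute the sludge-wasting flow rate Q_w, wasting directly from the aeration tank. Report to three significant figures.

Rearranging the biomass balance for a CMAS with decay, V = Y·Q·ΔS·θ_c / [X·(1+k_d θ_c)] = 0.418 × 1530 × (2310 − 23.8) × 12.0 / [2560 × (1 + 0.0685 × 12.0)] = 1.75×10^7 / 4664 = 3762 m³.
For wasting at MLVSS concentration, Q_w = V/θ_c = 3762/12.0 = 313.5 m³/d.

Q_w ≈ 313 m³/d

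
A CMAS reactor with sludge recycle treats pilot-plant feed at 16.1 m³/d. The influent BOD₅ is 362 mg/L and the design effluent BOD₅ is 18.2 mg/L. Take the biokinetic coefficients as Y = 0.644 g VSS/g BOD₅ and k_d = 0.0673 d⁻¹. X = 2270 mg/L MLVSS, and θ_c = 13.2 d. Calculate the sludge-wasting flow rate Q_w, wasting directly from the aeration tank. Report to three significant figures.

Rearranging the biomass balance for a CMAS with decay, V = Y·Q·ΔS·θ_c / [X·(1+k_d θ_c)] = 0.644 × 16.1 × (362 − 18.2) × 13.2 / [2270 × (1 + 0.0673 × 13.2)] = 4.71×10^4 / 4287 = 10.98 m³.
With mixed-liquor wasting, θ_c = V/Q_w, so Q_w = V/θ_c = 10.98/13.2 = 0.8316 m³/d.

Q_w ≈ 0.832 m³/d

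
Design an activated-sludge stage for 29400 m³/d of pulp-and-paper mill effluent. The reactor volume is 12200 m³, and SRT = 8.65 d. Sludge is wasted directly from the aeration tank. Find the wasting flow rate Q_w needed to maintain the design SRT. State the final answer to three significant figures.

Q_w ≈ 1410 m³/d

For wasting at MLVSS concentration, Q_w = V/θ_c = 12200/8.65 = 1410 m³/d.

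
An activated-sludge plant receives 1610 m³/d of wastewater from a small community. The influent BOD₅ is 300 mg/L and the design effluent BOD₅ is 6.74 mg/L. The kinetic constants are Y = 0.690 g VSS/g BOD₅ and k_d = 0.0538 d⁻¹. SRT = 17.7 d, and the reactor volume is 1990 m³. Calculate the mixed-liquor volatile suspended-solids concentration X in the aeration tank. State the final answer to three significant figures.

X ≈ 1480 mg/L

X = Y·Q·ΔS·θ_c / [V·(1 + k_d θ_c)] = 0.690 × 1610 × (300 − 6.74) × 17.7 / [1990 × (1 + 0.0538 × 17.7)] = 1484 mg/L.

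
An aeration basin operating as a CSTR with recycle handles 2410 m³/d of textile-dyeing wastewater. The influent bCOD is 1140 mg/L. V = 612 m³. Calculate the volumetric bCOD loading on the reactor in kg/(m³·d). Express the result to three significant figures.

L_v ≈ 4.49 kg bCOD/(m³·d)

Volumetric loading L_v = Q·S₀ / V = 2410 × 1140 g/m³ / 612.0 m³ = 4489 g/(m³·d) = 4.489 kg bCOD/(m³·d).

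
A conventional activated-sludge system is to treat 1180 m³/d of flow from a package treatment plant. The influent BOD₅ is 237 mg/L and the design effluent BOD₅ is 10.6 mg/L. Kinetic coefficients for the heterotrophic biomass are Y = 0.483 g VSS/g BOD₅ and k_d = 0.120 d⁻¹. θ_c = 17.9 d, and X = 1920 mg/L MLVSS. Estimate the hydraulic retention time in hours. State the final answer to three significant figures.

τ ≈ 7.77 h

Rearranging the biomass balance for a CMAS with decay, V = Y·Q·ΔS·θ_c / [X·(1+k_d θ_c)] = 0.483 × 1180 × (237 − 10.6) × 17.9 / [1920 × (1 + 0.120 × 17.9)] = 2.31×10^6 / 6044 = 382.1 m³.
Hydraulic retention time τ = V/Q = 382.1 / 1180 = 0.3238 d = 7.772 h.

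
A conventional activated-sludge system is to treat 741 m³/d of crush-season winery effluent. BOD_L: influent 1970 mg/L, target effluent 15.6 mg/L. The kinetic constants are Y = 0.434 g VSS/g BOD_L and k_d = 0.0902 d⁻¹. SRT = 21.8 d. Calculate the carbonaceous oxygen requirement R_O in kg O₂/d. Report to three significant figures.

Observed yield with endogenous decay: Y_obs = Y / (1 + k_d·θ_c) = 0.434 / (1 + 0.0902 × 21.8) = 0.434 / 2.966 = 0.1463 g VSS/g BOD_L.
Substrate removed = Q·(S₀ − S) = 741 m³/d × (1970 − 15.6) g/m³ = 1.45×10^6 g/d = 1448 kg/d.
Net sludge production P_X = 0.1463 × 1448 = 211.9 kg VSS/d.
R_O = Q·(S₀ − S) − 1.42·P_X = 1448 − 1.42 × 211.9 = 1147 kg O₂/d.

R_O ≈ 1150 kg O₂/d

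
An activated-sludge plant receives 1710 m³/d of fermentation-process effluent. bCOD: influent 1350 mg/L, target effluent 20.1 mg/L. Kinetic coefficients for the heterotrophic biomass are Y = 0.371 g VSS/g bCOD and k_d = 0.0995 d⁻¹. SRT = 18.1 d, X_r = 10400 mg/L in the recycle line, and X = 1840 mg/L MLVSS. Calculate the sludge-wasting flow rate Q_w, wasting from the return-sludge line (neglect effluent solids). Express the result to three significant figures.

Q_w ≈ 29.0 m³/d

From the SRT design equation V = Y Q (S₀−S) θ_c / [X (1 + k_d θ_c)] = 0.371 × 1710 × (1350 − 20.1) × 18.1 / [1840 × (1 + 0.0995 × 18.1)] = 1.53×10^7 / 5154 = 2963 m³.
Q_w = (V·X)/(θ_c X_r) = 2963 × 1840 / (18.1 × 10400) = 28.96 m³/d.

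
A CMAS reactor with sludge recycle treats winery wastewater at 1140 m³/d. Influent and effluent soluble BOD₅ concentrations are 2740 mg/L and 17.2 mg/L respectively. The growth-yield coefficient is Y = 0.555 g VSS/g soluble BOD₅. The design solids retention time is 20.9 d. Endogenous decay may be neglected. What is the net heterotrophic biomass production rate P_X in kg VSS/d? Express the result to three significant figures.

P_X ≈ 1720 kg VSS/d

No decay correction is needed, so Y_obs = Y = 0.555.
ΔS = 2740 − 17.2 = 2723 mg/L, so the substrate removal rate is 1140 × 2723/1000 = 3104 kg soluble BOD₅/d.
Net biomass production P_X = Y_obs × Q·(S₀ − S) = 0.5550 × 3104 = 1723 kg VSS/d.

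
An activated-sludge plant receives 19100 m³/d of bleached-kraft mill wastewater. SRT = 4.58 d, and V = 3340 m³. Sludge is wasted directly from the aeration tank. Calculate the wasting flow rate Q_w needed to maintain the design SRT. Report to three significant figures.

Q_w ≈ 729 m³/d

For wasting at MLVSS concentration, Q_w = V/θ_c = 3340/4.58 = 729.3 m³/d.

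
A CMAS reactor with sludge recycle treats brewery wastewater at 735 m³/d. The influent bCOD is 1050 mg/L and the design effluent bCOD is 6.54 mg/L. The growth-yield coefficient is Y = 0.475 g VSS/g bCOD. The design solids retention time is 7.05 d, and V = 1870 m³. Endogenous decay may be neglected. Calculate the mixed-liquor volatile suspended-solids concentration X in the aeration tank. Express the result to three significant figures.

X ≈ 1370 mg/L

Without decay, X = Y Q (S₀−S) θ_c / V = 0.475 × 735 × (1050 − 6.54) × 7.05 / 1870 = 1373 mg/L.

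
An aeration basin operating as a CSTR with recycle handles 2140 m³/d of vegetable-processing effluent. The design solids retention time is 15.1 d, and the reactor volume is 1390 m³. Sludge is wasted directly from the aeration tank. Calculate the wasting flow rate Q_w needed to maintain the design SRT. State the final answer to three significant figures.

For wasting at MLVSS concentration, Q_w = V/θ_c = 1390/15.1 = 92.05 m³/d.

Q_w ≈ 92.1 m³/d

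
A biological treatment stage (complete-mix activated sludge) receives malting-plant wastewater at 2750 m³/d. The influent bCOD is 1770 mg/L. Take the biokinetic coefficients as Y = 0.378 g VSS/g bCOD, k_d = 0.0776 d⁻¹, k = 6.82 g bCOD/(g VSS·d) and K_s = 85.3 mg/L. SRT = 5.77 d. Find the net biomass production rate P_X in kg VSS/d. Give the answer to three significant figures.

P_X ≈ 1260 kg VSS/d

Effluent substrate depends only on kinetics and SRT: S = K_s(1 + k_d θ_c) / [θ_c(Yk − k_d) − 1] = 85.3 × (1 + 0.0776 × 5.77) / [5.77 × (0.378 × 6.82 − 0.0776) − 1] = 123.5 / 13.43 = 9.197 mg/L.
Correct the yield for decay: Y_obs = Y/(1 + k_d θ_c) = 0.378 / (1 + 0.0776 × 5.77) = 0.378 / 1.448 = 0.2611.
ΔS = 1770 − 9.20 = 1761 mg/L, so the substrate removal rate is 2750 × 1761/1000 = 4842 kg bCOD/d.
Net biomass production P_X = Y_obs × Q·(S₀ − S) = 0.2611 × 4842 = 1264 kg VSS/d.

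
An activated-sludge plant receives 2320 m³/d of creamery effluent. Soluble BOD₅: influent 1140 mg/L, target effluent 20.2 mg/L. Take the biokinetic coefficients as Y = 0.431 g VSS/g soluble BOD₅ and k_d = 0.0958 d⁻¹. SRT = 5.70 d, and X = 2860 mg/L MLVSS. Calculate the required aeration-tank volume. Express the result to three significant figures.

V ≈ 1440 m³

From the SRT design equation V = Y Q (S₀−S) θ_c / [X (1 + k_d θ_c)] = 0.431 × 2320 × (1140 − 20.2) × 5.70 / [2860 × (1 + 0.0958 × 5.70)] = 6.38×10^6 / 4422 = 1443 m³.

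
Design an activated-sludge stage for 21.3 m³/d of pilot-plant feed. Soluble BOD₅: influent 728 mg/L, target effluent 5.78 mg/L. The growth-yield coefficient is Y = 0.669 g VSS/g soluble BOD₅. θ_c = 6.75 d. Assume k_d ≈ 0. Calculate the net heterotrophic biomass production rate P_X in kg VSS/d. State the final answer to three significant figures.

P_X ≈ 10.3 kg VSS/d

No decay correction is needed, so Y_obs = Y = 0.669.
ΔS = 728 − 5.78 = 722.2 mg/L, so the substrate removal rate is 21.3 × 722.2/1000 = 15.38 kg soluble BOD₅/d.
Net biomass production P_X = Y_obs × Q·(S₀ − S) = 0.6690 × 15.38 = 10.29 kg VSS/d.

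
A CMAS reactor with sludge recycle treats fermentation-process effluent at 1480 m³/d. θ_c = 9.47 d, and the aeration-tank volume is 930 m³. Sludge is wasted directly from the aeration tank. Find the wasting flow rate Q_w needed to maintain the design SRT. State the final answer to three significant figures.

With mixed-liquor wasting, θ_c = V/Q_w, so Q_w = V/θ_c = 930.0/9.47 = 98.20 m³/d.

Q_w ≈ 98.2 m³/d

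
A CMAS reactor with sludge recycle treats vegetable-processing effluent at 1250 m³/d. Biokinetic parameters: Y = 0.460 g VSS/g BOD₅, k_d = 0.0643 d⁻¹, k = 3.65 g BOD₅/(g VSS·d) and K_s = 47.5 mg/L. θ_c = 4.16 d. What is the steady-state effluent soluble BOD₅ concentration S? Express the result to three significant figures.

S ≈ 10.5 mg/L

Effluent substrate depends only on kinetics and SRT: S = K_s(1 + k_d θ_c) / [θ_c(Yk − k_d) − 1] = 47.5 × (1 + 0.0643 × 4.16) / [4.16 × (0.460 × 3.65 − 0.0643) − 1] = 60.21 / 5.717 = 10.53 mg/L.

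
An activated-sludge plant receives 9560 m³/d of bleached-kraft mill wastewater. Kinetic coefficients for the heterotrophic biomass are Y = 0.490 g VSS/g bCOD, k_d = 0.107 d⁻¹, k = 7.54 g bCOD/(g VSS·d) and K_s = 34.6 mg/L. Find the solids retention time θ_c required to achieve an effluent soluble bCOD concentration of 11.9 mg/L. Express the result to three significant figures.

θ_c ≈ 1.19 d

From 1/θ_c = Y·k·S/(K_s + S) − k_d: Y·k·S/(K_s+S) = 0.490 × 7.54 × 11.9 / (34.6 + 11.9) = 0.9455 d⁻¹.
Then 1/θ_c = μ − k_d = 0.9455 − 0.107 = 0.8385 d⁻¹, giving θ_c = 1.193 d.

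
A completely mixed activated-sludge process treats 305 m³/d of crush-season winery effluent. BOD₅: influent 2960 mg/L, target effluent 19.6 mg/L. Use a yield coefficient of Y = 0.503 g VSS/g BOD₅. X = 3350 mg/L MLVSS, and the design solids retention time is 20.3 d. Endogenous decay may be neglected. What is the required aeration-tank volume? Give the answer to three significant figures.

V ≈ 2730 m³

Biomass mass balance (decay neglected): V·X = Y·Q·(S₀ − S)·θ_c, so V = 0.503 × 305 × (2960 − 19.6) × 20.3 / 3350 = 2734 m³.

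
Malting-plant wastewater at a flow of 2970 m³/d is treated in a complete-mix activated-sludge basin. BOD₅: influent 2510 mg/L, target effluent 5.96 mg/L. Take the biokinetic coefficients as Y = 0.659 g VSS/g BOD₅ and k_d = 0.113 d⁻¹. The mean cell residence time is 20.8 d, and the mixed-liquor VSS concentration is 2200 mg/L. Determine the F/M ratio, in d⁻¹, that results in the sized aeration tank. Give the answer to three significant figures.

F/M ≈ 0.245 d⁻¹

Steady-state biomass mass balance: V·X·(1 + k_d·θ_c) = Y·Q·(S₀ − S)·θ_c, so V = 0.659 × 2970 × (2510 − 5.96) × 20.8 / [2200 × (1 + 0.113 × 20.8)] = 1.02×10^8 / 7371 = 13830 m³.
F/M = Q·S₀ / (V·X) = 2970 × 2510 / (13830 × 2200) = 0.2450 g BOD₅·(g VSS·d)⁻¹.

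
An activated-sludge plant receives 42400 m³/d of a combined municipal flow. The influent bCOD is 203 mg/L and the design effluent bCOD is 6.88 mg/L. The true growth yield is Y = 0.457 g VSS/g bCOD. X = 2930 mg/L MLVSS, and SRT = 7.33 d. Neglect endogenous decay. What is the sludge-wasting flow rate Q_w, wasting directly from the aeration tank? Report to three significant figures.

V·X = Y·Q·ΔS·θ_c gives V = 0.457 × 42400 × (203 − 6.88) × 7.33 / 2930 = 9507 m³.
With mixed-liquor wasting, θ_c = V/Q_w, so Q_w = V/θ_c = 9507/7.33 = 1297 m³/d.

Q_w ≈ 1300 m³/d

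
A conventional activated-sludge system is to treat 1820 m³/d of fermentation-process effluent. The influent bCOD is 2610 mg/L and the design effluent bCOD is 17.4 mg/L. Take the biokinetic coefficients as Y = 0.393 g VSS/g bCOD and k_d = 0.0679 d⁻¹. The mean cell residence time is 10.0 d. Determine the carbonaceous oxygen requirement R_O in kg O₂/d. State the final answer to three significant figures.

Observed yield with endogenous decay: Y_obs = Y / (1 + k_d·θ_c) = 0.393 / (1 + 0.0679 × 10.0) = 0.393 / 1.679 = 0.2341 g VSS/g bCOD.
Mass of bCOD removed per day: Q(S₀ − S) = 1820 × 2593 g/m³ = 4719 kg/d.
P_X = Y_obs·Q·(S₀ − S) = 0.2341 × 4719 = 1104 kg VSS/d.
R_O = Q·(S₀ − S) − 1.42·P_X = 4719 − 1.42 × 1104 = 3150 kg O₂/d.

R_O ≈ 3150 kg O₂/d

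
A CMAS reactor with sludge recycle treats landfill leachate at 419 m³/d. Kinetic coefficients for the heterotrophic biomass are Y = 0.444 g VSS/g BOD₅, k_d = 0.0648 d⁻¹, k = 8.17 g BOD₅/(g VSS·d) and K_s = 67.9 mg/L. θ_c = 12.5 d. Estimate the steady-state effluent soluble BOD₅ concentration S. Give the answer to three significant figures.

S ≈ 2.82 mg/L

For a completely mixed reactor with recycle the Lawrence–McCarty relation gives S = K_s·(1 + k_d·θ_c) / [θ_c·(Y·k − k_d) − 1] = 67.9 × (1 + 0.0648 × 12.5) / [12.5 × (0.444 × 8.17 − 0.0648) − 1] = 122.9 / 43.53 = 2.823 mg/L.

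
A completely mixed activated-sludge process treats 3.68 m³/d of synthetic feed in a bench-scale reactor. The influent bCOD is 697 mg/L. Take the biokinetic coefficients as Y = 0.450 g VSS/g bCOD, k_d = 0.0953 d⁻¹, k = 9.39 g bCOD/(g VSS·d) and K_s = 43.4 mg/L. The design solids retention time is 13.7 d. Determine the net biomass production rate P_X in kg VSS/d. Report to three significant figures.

P_X ≈ 0.499 kg VSS/d

Effluent substrate depends only on kinetics and SRT: S = K_s(1 + k_d θ_c) / [θ_c(Yk − k_d) − 1] = 43.4 × (1 + 0.0953 × 13.7) / [13.7 × (0.450 × 9.39 − 0.0953) − 1] = 100.1 / 55.58 = 1.800 mg/L.
Observed yield with endogenous decay: Y_obs = Y / (1 + k_d·θ_c) = 0.450 / (1 + 0.0953 × 13.7) = 0.450 / 2.306 = 0.1952 g VSS/g bCOD.
Q·(S₀ − S) = 3.68 × (697 − 1.80) × 10⁻³ = 2.558 kg/d removed.
Net biomass production P_X = Y_obs × Q·(S₀ − S) = 0.1952 × 2.558 = 0.4993 kg VSS/d.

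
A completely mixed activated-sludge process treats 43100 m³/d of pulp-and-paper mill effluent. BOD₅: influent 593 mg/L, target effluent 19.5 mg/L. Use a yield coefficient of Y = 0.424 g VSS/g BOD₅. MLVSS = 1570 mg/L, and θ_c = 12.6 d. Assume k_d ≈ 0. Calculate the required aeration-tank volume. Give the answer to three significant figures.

V ≈ 84100 m³

With k_d = 0 the design equation reduces to V = Y Q (S₀−S) θ_c / X = 0.424 × 43100 × (593 − 19.5) × 12.6 / 1570 = 84110 m³.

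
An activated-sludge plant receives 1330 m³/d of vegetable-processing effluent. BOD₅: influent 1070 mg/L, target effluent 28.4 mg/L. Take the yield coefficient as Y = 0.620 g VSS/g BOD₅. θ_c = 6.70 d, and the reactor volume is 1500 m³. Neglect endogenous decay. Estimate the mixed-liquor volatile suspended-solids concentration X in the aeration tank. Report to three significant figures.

X ≈ 3840 mg/L

X = Y·Q·ΔS·θ_c / V = 0.620 × 1330 × (1070 − 28.4) × 6.70 / 1500 = 3836 mg/L.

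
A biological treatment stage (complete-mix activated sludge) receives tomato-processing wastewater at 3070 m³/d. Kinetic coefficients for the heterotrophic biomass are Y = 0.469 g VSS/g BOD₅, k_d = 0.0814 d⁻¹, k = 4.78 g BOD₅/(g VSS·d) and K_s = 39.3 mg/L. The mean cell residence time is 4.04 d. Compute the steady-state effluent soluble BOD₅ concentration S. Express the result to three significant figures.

S ≈ 6.76 mg/L

Effluent substrate depends only on kinetics and SRT: S = K_s(1 + k_d θ_c) / [θ_c(Yk − k_d) − 1] = 39.3 × (1 + 0.0814 × 4.04) / [4.04 × (0.469 × 4.78 − 0.0814) − 1] = 52.22 / 7.728 = 6.758 mg/L.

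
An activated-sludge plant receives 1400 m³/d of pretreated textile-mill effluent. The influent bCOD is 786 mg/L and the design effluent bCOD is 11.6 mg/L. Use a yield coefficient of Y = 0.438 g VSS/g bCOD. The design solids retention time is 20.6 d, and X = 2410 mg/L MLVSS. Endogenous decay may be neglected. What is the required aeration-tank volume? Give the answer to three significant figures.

Biomass mass balance (decay neglected): V·X = Y·Q·(S₀ − S)·θ_c, so V = 0.438 × 1400 × (786 − 11.6) × 20.6 / 2410 = 4059 m³.

V ≈ 4060 m³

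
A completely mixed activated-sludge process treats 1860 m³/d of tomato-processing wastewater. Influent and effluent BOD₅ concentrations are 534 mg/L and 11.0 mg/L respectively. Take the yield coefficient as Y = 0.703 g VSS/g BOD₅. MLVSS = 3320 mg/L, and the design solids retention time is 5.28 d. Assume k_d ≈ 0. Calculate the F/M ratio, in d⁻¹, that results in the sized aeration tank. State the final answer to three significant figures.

F/M ≈ 0.275 d⁻¹

V·X = Y·Q·ΔS·θ_c gives V = 0.703 × 1860 × (534 − 11.0) × 5.28 / 3320 = 1088 m³.
F/M = Q·S₀ / (V·X) = 1860 × 534 / (1088 × 3320) = 0.2751 g BOD₅·(g VSS·d)⁻¹.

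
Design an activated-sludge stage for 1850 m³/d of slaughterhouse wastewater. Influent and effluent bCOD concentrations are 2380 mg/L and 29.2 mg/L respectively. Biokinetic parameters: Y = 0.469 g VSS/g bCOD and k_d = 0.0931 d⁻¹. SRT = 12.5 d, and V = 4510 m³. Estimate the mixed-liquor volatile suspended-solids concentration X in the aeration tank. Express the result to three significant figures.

X ≈ 2610 mg/L

Solving the biomass balance for X: X = Y Q (S₀−S) θ_c / [V (1+k_d θ_c)] = 0.469 × 1850 × (2380 − 29.2) × 12.5 / [4510 × (1 + 0.0931 × 12.5)] = 2613 mg/L.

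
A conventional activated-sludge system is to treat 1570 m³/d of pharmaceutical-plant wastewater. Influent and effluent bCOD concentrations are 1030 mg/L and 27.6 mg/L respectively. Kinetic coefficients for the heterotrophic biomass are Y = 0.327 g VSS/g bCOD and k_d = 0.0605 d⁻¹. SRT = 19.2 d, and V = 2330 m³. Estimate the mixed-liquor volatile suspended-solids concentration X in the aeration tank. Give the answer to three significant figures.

From V·X·(1 + k_d·θ_c) = Y·Q·(S₀ − S)·θ_c: X = 0.327 × 1570 × (1030 − 27.6) × 19.2 / [2330 × (1 + 0.0605 × 19.2)] = 1962 mg/L.

X ≈ 1960 mg/L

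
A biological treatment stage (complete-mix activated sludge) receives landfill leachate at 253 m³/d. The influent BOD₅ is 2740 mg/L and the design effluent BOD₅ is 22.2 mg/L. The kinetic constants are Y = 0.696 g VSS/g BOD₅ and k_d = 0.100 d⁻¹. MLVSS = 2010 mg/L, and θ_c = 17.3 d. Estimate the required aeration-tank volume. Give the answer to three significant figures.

From the SRT design equation V = Y Q (S₀−S) θ_c / [X (1 + k_d θ_c)] = 0.696 × 253 × (2740 − 22.2) × 17.3 / [2010 × (1 + 0.100 × 17.3)] = 8.28×10^6 / 5487 = 1509 m³.

V ≈ 1510 m³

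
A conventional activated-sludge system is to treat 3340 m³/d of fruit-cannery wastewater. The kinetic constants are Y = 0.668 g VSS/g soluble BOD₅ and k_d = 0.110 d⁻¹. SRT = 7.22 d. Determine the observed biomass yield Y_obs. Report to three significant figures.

The observed yield is Y_obs = Y/(1 + k_d·θ_c) = 0.668 / (1 + 0.110 × 7.22) = 0.668 / 1.794 = 0.3723 g VSS per g soluble BOD₅ removed.

Y_obs ≈ 0.372 g VSS/g soluble BOD₅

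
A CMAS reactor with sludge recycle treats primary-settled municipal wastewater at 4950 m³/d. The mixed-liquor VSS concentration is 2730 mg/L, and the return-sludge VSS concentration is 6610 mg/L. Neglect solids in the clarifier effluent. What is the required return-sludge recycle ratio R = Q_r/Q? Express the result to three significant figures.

Solids balance on the clarifier gives (1+R)X = R·X_r, so R = X/(X_r − X) = 2730 / (6610 − 2730) = 0.7036.

R ≈ 0.704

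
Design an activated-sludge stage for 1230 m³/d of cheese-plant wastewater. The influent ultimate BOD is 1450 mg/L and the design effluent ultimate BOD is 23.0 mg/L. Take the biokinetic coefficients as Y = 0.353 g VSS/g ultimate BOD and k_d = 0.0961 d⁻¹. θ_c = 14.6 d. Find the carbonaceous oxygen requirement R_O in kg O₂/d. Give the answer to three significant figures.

The observed yield is Y_obs = Y/(1 + k_d·θ_c) = 0.353 / (1 + 0.0961 × 14.6) = 0.353 / 2.403 = 0.1469 g VSS per g ultimate BOD removed.
Q·(S₀ − S) = 1230 × (1450 − 23.0) × 10⁻³ = 1755 kg/d removed.
Net sludge production P_X = 0.1469 × 1755 = 257.8 kg VSS/d.
R_O = Q·(S₀ − S) − 1.42·P_X = 1755 − 1.42 × 257.8 = 1389 kg O₂/d.

R_O ≈ 1390 kg O₂/d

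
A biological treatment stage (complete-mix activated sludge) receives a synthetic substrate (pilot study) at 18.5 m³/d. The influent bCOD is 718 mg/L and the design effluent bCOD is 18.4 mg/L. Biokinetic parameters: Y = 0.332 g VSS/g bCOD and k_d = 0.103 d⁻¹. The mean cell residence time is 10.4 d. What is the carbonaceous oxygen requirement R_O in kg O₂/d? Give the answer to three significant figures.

Y_obs = Y / (1 + k_d θ_c) = 0.332 / (1 + 0.103 × 10.4) = 0.332 / 2.071 = 0.1603.
Substrate removed = Q·(S₀ − S) = 18.5 m³/d × (718 − 18.4) g/m³ = 1.29×10^4 g/d = 12.94 kg/d.
P_X = Y_obs·Q·(S₀ − S) = 0.1603 × 12.94 = 2.075 kg VSS/d.
R_O = Q·ΔS − 1.42 P_X = 12.94 − 2.946 = 9.997 kg O₂/d.

R_O ≈ 10.00 kg O₂/d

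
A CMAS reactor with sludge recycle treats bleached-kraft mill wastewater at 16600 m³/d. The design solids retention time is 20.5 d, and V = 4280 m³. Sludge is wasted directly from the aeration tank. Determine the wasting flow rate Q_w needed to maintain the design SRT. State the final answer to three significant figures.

For wasting at MLVSS concentration, Q_w = V/θ_c = 4280/20.5 = 208.8 m³/d.

Q_w ≈ 209 m³/d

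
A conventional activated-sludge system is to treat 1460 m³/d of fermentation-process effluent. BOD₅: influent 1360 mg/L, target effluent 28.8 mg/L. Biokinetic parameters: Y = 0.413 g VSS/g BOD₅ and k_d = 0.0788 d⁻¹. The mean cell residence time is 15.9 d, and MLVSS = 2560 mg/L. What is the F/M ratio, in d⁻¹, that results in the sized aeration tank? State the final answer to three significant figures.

F/M ≈ 0.351 d⁻¹

Rearranging the biomass balance for a CMAS with decay, V = Y·Q·ΔS·θ_c / [X·(1+k_d θ_c)] = 0.413 × 1460 × (1360 − 28.8) × 15.9 / [2560 × (1 + 0.0788 × 15.9)] = 1.28×10^7 / 5767 = 2213 m³.
Food-to-microorganism ratio F/M = Q S₀ / (V X) = 1460 × 1360 / (2213 × 2560) = 0.3505 d⁻¹.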